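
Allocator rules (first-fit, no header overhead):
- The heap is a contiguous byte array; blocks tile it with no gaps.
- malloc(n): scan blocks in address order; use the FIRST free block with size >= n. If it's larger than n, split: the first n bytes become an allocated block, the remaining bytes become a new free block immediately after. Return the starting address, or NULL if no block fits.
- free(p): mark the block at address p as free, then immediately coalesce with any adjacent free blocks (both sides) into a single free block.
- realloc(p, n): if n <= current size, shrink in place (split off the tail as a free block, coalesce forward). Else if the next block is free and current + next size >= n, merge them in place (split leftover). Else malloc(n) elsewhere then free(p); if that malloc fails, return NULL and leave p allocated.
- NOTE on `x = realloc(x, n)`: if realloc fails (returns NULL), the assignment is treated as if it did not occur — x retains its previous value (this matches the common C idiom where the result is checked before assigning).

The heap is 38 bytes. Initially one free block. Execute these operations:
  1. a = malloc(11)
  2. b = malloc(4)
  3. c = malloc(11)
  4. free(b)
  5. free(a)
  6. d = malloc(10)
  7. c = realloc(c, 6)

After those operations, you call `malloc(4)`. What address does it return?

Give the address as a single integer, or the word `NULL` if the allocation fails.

Op 1: a = malloc(11) -> a = 0; heap: [0-10 ALLOC][11-37 FREE]
Op 2: b = malloc(4) -> b = 11; heap: [0-10 ALLOC][11-14 ALLOC][15-37 FREE]
Op 3: c = malloc(11) -> c = 15; heap: [0-10 ALLOC][11-14 ALLOC][15-25 ALLOC][26-37 FREE]
Op 4: free(b) -> (freed b); heap: [0-10 ALLOC][11-14 FREE][15-25 ALLOC][26-37 FREE]
Op 5: free(a) -> (freed a); heap: [0-14 FREE][15-25 ALLOC][26-37 FREE]
Op 6: d = malloc(10) -> d = 0; heap: [0-9 ALLOC][10-14 FREE][15-25 ALLOC][26-37 FREE]
Op 7: c = realloc(c, 6) -> c = 15; heap: [0-9 ALLOC][10-14 FREE][15-20 ALLOC][21-37 FREE]
malloc(4): first-fit scan over [0-9 ALLOC][10-14 FREE][15-20 ALLOC][21-37 FREE] -> 10

Answer: 10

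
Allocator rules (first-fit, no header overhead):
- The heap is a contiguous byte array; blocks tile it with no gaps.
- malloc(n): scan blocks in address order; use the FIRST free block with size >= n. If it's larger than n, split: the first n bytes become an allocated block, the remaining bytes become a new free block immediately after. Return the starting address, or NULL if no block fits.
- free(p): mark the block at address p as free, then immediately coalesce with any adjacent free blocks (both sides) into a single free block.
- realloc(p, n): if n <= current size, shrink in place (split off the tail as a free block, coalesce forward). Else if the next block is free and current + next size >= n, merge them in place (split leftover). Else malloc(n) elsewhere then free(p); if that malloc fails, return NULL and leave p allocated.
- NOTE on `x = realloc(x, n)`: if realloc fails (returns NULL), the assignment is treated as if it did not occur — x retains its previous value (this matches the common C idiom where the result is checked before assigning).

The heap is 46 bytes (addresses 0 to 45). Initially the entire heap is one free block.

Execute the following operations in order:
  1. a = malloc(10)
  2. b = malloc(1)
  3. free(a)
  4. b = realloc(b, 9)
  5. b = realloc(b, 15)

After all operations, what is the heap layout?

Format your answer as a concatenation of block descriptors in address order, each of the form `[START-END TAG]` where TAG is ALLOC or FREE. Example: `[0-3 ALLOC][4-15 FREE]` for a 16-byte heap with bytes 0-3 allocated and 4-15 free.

Answer: [0-9 FREE][10-24 ALLOC][25-45 FREE]

Derivation:
Op 1: a = malloc(10) -> a = 0; heap: [0-9 ALLOC][10-45 FREE]
Op 2: b = malloc(1) -> b = 10; heap: [0-9 ALLOC][10-10 ALLOC][11-45 FREE]
Op 3: free(a) -> (freed a); heap: [0-9 FREE][10-10 ALLOC][11-45 FREE]
Op 4: b = realloc(b, 9) -> b = 10; heap: [0-9 FREE][10-18 ALLOC][19-45 FREE]
Op 5: b = realloc(b, 15) -> b = 10; heap: [0-9 FREE][10-24 ALLOC][25-45 FREE]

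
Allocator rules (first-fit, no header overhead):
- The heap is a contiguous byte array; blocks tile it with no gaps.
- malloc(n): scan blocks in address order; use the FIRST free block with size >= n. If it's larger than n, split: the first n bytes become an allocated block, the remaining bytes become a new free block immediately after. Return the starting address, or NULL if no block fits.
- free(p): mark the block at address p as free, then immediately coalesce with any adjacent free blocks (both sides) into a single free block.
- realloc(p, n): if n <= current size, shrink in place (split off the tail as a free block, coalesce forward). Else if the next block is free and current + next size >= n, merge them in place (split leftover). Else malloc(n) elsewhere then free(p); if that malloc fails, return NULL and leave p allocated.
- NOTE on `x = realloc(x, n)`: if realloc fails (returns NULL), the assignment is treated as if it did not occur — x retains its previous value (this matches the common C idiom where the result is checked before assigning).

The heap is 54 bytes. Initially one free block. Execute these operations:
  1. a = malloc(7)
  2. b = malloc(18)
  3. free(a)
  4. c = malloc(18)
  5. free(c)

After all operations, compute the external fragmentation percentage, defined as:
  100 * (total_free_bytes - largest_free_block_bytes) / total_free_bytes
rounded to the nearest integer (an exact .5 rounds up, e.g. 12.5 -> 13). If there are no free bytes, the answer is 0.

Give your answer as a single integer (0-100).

Op 1: a = malloc(7) -> a = 0; heap: [0-6 ALLOC][7-53 FREE]
Op 2: b = malloc(18) -> b = 7; heap: [0-6 ALLOC][7-24 ALLOC][25-53 FREE]
Op 3: free(a) -> (freed a); heap: [0-6 FREE][7-24 ALLOC][25-53 FREE]
Op 4: c = malloc(18) -> c = 25; heap: [0-6 FREE][7-24 ALLOC][25-42 ALLOC][43-53 FREE]
Op 5: free(c) -> (freed c); heap: [0-6 FREE][7-24 ALLOC][25-53 FREE]
Free blocks: [7 29] total_free=36 largest=29 -> 100*(36-29)/36 = 700/36 ≈ 19.444 -> rounds to 19

Answer: 19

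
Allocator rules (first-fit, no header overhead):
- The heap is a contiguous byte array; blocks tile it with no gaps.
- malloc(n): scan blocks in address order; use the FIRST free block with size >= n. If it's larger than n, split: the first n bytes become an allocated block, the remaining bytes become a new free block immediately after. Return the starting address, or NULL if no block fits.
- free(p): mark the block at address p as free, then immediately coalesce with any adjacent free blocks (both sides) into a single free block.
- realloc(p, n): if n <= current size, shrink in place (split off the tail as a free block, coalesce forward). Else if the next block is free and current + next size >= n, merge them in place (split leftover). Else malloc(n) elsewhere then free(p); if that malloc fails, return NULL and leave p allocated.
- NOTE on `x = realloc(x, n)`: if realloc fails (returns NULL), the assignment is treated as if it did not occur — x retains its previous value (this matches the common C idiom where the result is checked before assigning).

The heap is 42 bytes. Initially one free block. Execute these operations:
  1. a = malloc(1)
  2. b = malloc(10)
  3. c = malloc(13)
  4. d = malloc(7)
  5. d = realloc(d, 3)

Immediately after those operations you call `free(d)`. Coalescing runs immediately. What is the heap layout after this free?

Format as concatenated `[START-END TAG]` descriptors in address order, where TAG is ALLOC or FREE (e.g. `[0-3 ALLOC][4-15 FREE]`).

Op 1: a = malloc(1) -> a = 0; heap: [0-0 ALLOC][1-41 FREE]
Op 2: b = malloc(10) -> b = 1; heap: [0-0 ALLOC][1-10 ALLOC][11-41 FREE]
Op 3: c = malloc(13) -> c = 11; heap: [0-0 ALLOC][1-10 ALLOC][11-23 ALLOC][24-41 FREE]
Op 4: d = malloc(7) -> d = 24; heap: [0-0 ALLOC][1-10 ALLOC][11-23 ALLOC][24-30 ALLOC][31-41 FREE]
Op 5: d = realloc(d, 3) -> d = 24; heap: [0-0 ALLOC][1-10 ALLOC][11-23 ALLOC][24-26 ALLOC][27-41 FREE]
free(d): d = 24 -> block [24-26 ALLOC]; mark free, coalesce with adjacent free neighbors -> [0-0 ALLOC][1-10 ALLOC][11-23 ALLOC][24-41 FREE]

Answer: [0-0 ALLOC][1-10 ALLOC][11-23 ALLOC][24-41 FREE]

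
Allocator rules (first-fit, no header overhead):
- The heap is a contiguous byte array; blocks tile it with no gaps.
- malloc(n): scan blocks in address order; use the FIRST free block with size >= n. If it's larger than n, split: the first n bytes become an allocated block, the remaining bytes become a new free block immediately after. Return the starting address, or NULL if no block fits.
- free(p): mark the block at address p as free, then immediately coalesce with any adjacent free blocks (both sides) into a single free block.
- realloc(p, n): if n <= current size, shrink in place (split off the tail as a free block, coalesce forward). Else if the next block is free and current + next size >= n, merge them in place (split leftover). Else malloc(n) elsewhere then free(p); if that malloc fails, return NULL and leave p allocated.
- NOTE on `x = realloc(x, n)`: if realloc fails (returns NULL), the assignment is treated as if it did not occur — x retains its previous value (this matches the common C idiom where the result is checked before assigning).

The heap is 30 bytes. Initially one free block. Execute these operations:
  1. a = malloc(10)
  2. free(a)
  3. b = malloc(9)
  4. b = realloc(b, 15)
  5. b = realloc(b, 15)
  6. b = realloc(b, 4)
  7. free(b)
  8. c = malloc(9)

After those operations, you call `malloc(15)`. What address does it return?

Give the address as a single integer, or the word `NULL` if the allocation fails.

Op 1: a = malloc(10) -> a = 0; heap: [0-9 ALLOC][10-29 FREE]
Op 2: free(a) -> (freed a); heap: [0-29 FREE]
Op 3: b = malloc(9) -> b = 0; heap: [0-8 ALLOC][9-29 FREE]
Op 4: b = realloc(b, 15) -> b = 0; heap: [0-14 ALLOC][15-29 FREE]
Op 5: b = realloc(b, 15) -> b = 0; heap: [0-14 ALLOC][15-29 FREE]
Op 6: b = realloc(b, 4) -> b = 0; heap: [0-3 ALLOC][4-29 FREE]
Op 7: free(b) -> (freed b); heap: [0-29 FREE]
Op 8: c = malloc(9) -> c = 0; heap: [0-8 ALLOC][9-29 FREE]
malloc(15): first-fit scan over [0-8 ALLOC][9-29 FREE] -> 9

Answer: 9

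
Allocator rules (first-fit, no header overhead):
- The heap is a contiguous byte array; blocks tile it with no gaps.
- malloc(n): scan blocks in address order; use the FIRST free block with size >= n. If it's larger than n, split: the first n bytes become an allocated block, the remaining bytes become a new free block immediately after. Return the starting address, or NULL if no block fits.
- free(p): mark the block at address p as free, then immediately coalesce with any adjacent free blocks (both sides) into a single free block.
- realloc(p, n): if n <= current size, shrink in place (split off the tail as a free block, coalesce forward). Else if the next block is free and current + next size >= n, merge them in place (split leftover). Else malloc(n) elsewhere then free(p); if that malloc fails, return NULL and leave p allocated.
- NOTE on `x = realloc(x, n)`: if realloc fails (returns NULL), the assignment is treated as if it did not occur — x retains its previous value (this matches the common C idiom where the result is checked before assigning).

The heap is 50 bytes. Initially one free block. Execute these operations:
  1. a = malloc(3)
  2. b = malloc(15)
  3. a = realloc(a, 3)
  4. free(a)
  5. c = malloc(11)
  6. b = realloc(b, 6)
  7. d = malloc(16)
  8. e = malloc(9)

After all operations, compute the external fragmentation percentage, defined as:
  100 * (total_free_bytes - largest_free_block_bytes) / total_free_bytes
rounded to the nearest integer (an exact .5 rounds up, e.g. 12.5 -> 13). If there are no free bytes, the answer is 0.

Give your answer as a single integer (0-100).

Answer: 38

Derivation:
Op 1: a = malloc(3) -> a = 0; heap: [0-2 ALLOC][3-49 FREE]
Op 2: b = malloc(15) -> b = 3; heap: [0-2 ALLOC][3-17 ALLOC][18-49 FREE]
Op 3: a = realloc(a, 3) -> a = 0; heap: [0-2 ALLOC][3-17 ALLOC][18-49 FREE]
Op 4: free(a) -> (freed a); heap: [0-2 FREE][3-17 ALLOC][18-49 FREE]
Op 5: c = malloc(11) -> c = 18; heap: [0-2 FREE][3-17 ALLOC][18-28 ALLOC][29-49 FREE]
Op 6: b = realloc(b, 6) -> b = 3; heap: [0-2 FREE][3-8 ALLOC][9-17 FREE][18-28 ALLOC][29-49 FREE]
Op 7: d = malloc(16) -> d = 29; heap: [0-2 FREE][3-8 ALLOC][9-17 FREE][18-28 ALLOC][29-44 ALLOC][45-49 FREE]
Op 8: e = malloc(9) -> e = 9; heap: [0-2 FREE][3-8 ALLOC][9-17 ALLOC][18-28 ALLOC][29-44 ALLOC][45-49 FREE]
Free blocks: [3 5] total_free=8 largest=5 -> 100*(8-5)/8 = 300/8 = 37.5 -> rounds to 38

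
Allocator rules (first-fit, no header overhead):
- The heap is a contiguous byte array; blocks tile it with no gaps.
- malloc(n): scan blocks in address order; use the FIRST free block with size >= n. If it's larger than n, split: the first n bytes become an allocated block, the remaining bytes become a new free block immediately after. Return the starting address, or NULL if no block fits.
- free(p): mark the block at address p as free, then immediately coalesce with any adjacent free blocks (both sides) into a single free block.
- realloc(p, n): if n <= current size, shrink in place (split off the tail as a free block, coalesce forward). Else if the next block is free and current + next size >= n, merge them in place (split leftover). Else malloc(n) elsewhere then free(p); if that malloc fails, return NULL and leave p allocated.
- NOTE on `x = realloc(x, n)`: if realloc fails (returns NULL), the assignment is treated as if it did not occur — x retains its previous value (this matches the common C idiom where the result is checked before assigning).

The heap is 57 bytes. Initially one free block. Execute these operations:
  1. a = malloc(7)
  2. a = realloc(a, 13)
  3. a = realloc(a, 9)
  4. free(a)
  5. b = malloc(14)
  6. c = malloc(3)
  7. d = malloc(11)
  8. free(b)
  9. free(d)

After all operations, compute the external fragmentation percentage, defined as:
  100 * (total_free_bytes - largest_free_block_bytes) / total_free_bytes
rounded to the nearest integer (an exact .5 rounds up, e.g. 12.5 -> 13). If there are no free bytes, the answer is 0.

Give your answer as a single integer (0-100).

Op 1: a = malloc(7) -> a = 0; heap: [0-6 ALLOC][7-56 FREE]
Op 2: a = realloc(a, 13) -> a = 0; heap: [0-12 ALLOC][13-56 FREE]
Op 3: a = realloc(a, 9) -> a = 0; heap: [0-8 ALLOC][9-56 FREE]
Op 4: free(a) -> (freed a); heap: [0-56 FREE]
Op 5: b = malloc(14) -> b = 0; heap: [0-13 ALLOC][14-56 FREE]
Op 6: c = malloc(3) -> c = 14; heap: [0-13 ALLOC][14-16 ALLOC][17-56 FREE]
Op 7: d = malloc(11) -> d = 17; heap: [0-13 ALLOC][14-16 ALLOC][17-27 ALLOC][28-56 FREE]
Op 8: free(b) -> (freed b); heap: [0-13 FREE][14-16 ALLOC][17-27 ALLOC][28-56 FREE]
Op 9: free(d) -> (freed d); heap: [0-13 FREE][14-16 ALLOC][17-56 FREE]
Free blocks: [14 40] total_free=54 largest=40 -> 100*(54-40)/54 = 1400/54 ≈ 25.926 -> rounds to 26

Answer: 26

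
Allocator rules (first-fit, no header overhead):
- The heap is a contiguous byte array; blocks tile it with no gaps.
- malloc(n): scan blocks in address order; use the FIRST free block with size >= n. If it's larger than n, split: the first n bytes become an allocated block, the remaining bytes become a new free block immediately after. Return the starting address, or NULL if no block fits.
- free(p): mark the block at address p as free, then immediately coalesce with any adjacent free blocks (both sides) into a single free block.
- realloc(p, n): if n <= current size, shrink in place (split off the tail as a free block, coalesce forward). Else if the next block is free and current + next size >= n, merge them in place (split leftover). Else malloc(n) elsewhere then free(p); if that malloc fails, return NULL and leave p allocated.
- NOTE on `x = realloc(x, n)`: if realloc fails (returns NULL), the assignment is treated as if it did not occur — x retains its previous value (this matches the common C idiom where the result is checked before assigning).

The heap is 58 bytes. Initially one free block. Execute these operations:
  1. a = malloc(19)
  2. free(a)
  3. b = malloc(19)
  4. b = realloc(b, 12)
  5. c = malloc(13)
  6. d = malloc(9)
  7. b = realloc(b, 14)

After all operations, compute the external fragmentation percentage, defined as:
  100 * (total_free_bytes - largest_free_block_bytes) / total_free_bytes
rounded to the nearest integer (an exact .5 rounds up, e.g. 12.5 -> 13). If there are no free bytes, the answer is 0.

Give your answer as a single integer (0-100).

Op 1: a = malloc(19) -> a = 0; heap: [0-18 ALLOC][19-57 FREE]
Op 2: free(a) -> (freed a); heap: [0-57 FREE]
Op 3: b = malloc(19) -> b = 0; heap: [0-18 ALLOC][19-57 FREE]
Op 4: b = realloc(b, 12) -> b = 0; heap: [0-11 ALLOC][12-57 FREE]
Op 5: c = malloc(13) -> c = 12; heap: [0-11 ALLOC][12-24 ALLOC][25-57 FREE]
Op 6: d = malloc(9) -> d = 25; heap: [0-11 ALLOC][12-24 ALLOC][25-33 ALLOC][34-57 FREE]
Op 7: b = realloc(b, 14) -> b = 34; heap: [0-11 FREE][12-24 ALLOC][25-33 ALLOC][34-47 ALLOC][48-57 FREE]
Free blocks: [12 10] total_free=22 largest=12 -> 100*(22-12)/22 = 1000/22 ≈ 45.455 -> rounds to 45

Answer: 45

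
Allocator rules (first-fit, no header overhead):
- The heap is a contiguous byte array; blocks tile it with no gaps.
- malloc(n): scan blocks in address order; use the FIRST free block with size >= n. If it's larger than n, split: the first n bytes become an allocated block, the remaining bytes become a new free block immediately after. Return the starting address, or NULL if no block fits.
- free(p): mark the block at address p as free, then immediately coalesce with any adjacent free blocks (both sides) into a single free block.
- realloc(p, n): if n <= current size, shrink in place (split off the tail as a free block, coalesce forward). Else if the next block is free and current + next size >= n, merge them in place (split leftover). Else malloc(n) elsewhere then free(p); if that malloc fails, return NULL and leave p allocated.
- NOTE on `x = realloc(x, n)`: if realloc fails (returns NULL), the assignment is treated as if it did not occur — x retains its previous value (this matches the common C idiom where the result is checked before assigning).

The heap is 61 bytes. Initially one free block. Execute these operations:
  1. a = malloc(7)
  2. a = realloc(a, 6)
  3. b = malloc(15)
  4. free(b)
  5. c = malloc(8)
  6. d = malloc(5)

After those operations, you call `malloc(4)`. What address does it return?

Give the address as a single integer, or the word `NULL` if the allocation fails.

Op 1: a = malloc(7) -> a = 0; heap: [0-6 ALLOC][7-60 FREE]
Op 2: a = realloc(a, 6) -> a = 0; heap: [0-5 ALLOC][6-60 FREE]
Op 3: b = malloc(15) -> b = 6; heap: [0-5 ALLOC][6-20 ALLOC][21-60 FREE]
Op 4: free(b) -> (freed b); heap: [0-5 ALLOC][6-60 FREE]
Op 5: c = malloc(8) -> c = 6; heap: [0-5 ALLOC][6-13 ALLOC][14-60 FREE]
Op 6: d = malloc(5) -> d = 14; heap: [0-5 ALLOC][6-13 ALLOC][14-18 ALLOC][19-60 FREE]
malloc(4): first-fit scan over [0-5 ALLOC][6-13 ALLOC][14-18 ALLOC][19-60 FREE] -> 19

Answer: 19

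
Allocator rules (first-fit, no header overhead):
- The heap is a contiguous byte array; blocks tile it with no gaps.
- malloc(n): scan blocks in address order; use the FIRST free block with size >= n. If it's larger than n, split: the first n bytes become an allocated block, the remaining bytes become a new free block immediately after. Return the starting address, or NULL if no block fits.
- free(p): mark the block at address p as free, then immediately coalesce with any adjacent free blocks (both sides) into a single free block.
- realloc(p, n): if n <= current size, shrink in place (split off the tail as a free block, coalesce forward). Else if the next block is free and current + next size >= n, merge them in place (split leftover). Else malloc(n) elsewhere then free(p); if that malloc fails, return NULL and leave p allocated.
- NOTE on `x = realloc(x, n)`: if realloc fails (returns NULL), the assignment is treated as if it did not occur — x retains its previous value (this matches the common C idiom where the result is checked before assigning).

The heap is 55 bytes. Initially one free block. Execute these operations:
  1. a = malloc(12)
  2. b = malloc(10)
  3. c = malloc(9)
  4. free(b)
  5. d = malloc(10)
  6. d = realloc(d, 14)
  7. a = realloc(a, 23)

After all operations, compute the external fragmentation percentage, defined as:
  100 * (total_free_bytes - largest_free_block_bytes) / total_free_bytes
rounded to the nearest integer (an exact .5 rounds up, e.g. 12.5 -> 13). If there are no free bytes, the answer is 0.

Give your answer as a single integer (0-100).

Answer: 50

Derivation:
Op 1: a = malloc(12) -> a = 0; heap: [0-11 ALLOC][12-54 FREE]
Op 2: b = malloc(10) -> b = 12; heap: [0-11 ALLOC][12-21 ALLOC][22-54 FREE]
Op 3: c = malloc(9) -> c = 22; heap: [0-11 ALLOC][12-21 ALLOC][22-30 ALLOC][31-54 FREE]
Op 4: free(b) -> (freed b); heap: [0-11 ALLOC][12-21 FREE][22-30 ALLOC][31-54 FREE]
Op 5: d = malloc(10) -> d = 12; heap: [0-11 ALLOC][12-21 ALLOC][22-30 ALLOC][31-54 FREE]
Op 6: d = realloc(d, 14) -> d = 31; heap: [0-11 ALLOC][12-21 FREE][22-30 ALLOC][31-44 ALLOC][45-54 FREE]
Op 7: a = realloc(a, 23) -> NULL (a unchanged); heap: [0-11 ALLOC][12-21 FREE][22-30 ALLOC][31-44 ALLOC][45-54 FREE]
Free blocks: [10 10] total_free=20 largest=10 -> 100*(20-10)/20 = 1000/20 = 50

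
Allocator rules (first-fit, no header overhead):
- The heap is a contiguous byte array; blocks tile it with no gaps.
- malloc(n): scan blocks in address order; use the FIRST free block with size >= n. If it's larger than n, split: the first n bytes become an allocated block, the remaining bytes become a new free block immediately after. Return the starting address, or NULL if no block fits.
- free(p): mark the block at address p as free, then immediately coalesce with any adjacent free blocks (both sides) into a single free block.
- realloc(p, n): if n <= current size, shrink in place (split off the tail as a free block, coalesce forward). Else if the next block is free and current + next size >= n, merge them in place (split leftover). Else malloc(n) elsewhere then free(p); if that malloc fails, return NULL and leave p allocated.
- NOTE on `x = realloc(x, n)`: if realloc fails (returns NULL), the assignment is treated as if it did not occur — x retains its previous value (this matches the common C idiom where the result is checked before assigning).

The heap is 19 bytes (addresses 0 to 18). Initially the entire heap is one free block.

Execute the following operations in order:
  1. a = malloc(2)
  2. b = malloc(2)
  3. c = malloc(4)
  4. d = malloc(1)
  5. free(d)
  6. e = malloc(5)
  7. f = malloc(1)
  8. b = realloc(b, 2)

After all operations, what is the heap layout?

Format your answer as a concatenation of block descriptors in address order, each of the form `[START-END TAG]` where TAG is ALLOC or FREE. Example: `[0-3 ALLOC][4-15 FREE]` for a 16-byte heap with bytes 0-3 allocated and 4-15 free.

Answer: [0-1 ALLOC][2-3 ALLOC][4-7 ALLOC][8-12 ALLOC][13-13 ALLOC][14-18 FREE]

Derivation:
Op 1: a = malloc(2) -> a = 0; heap: [0-1 ALLOC][2-18 FREE]
Op 2: b = malloc(2) -> b = 2; heap: [0-1 ALLOC][2-3 ALLOC][4-18 FREE]
Op 3: c = malloc(4) -> c = 4; heap: [0-1 ALLOC][2-3 ALLOC][4-7 ALLOC][8-18 FREE]
Op 4: d = malloc(1) -> d = 8; heap: [0-1 ALLOC][2-3 ALLOC][4-7 ALLOC][8-8 ALLOC][9-18 FREE]
Op 5: free(d) -> (freed d); heap: [0-1 ALLOC][2-3 ALLOC][4-7 ALLOC][8-18 FREE]
Op 6: e = malloc(5) -> e = 8; heap: [0-1 ALLOC][2-3 ALLOC][4-7 ALLOC][8-12 ALLOC][13-18 FREE]
Op 7: f = malloc(1) -> f = 13; heap: [0-1 ALLOC][2-3 ALLOC][4-7 ALLOC][8-12 ALLOC][13-13 ALLOC][14-18 FREE]
Op 8: b = realloc(b, 2) -> b = 2; heap: [0-1 ALLOC][2-3 ALLOC][4-7 ALLOC][8-12 ALLOC][13-13 ALLOC][14-18 FREE]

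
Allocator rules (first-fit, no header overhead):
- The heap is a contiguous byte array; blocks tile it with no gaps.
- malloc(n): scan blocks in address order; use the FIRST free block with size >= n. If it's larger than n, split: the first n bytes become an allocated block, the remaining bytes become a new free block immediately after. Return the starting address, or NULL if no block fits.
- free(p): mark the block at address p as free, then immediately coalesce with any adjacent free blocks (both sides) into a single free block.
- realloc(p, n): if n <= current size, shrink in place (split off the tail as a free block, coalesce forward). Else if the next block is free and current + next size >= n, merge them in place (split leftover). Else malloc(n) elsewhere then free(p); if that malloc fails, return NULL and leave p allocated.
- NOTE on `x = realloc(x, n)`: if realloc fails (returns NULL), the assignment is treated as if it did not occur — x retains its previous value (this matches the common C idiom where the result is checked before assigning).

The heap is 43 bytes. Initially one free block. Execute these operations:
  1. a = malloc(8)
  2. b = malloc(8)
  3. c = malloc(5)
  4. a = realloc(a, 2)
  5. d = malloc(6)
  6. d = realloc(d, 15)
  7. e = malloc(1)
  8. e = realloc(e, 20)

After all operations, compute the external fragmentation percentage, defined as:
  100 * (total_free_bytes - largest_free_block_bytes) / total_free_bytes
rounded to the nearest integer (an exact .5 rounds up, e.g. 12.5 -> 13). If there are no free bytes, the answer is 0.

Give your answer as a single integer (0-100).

Answer: 42

Derivation:
Op 1: a = malloc(8) -> a = 0; heap: [0-7 ALLOC][8-42 FREE]
Op 2: b = malloc(8) -> b = 8; heap: [0-7 ALLOC][8-15 ALLOC][16-42 FREE]
Op 3: c = malloc(5) -> c = 16; heap: [0-7 ALLOC][8-15 ALLOC][16-20 ALLOC][21-42 FREE]
Op 4: a = realloc(a, 2) -> a = 0; heap: [0-1 ALLOC][2-7 FREE][8-15 ALLOC][16-20 ALLOC][21-42 FREE]
Op 5: d = malloc(6) -> d = 2; heap: [0-1 ALLOC][2-7 ALLOC][8-15 ALLOC][16-20 ALLOC][21-42 FREE]
Op 6: d = realloc(d, 15) -> d = 21; heap: [0-1 ALLOC][2-7 FREE][8-15 ALLOC][16-20 ALLOC][21-35 ALLOC][36-42 FREE]
Op 7: e = malloc(1) -> e = 2; heap: [0-1 ALLOC][2-2 ALLOC][3-7 FREE][8-15 ALLOC][16-20 ALLOC][21-35 ALLOC][36-42 FREE]
Op 8: e = realloc(e, 20) -> NULL (e unchanged); heap: [0-1 ALLOC][2-2 ALLOC][3-7 FREE][8-15 ALLOC][16-20 ALLOC][21-35 ALLOC][36-42 FREE]
Free blocks: [5 7] total_free=12 largest=7 -> 100*(12-7)/12 = 500/12 ≈ 41.667 -> rounds to 42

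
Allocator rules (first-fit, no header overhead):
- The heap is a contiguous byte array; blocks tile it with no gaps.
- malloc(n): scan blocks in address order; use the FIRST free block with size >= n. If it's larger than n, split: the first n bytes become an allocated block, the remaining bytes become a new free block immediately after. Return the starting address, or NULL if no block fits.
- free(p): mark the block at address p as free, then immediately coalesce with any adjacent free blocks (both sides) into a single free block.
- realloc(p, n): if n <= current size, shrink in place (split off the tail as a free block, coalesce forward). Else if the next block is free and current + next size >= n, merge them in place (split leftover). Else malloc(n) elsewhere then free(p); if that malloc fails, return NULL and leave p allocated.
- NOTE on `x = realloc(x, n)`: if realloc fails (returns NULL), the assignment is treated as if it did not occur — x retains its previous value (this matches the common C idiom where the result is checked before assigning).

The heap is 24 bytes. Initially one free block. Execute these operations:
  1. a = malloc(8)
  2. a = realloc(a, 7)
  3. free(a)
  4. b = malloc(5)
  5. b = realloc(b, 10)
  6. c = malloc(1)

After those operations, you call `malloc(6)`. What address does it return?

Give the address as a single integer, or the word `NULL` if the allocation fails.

Answer: 11

Derivation:
Op 1: a = malloc(8) -> a = 0; heap: [0-7 ALLOC][8-23 FREE]
Op 2: a = realloc(a, 7) -> a = 0; heap: [0-6 ALLOC][7-23 FREE]
Op 3: free(a) -> (freed a); heap: [0-23 FREE]
Op 4: b = malloc(5) -> b = 0; heap: [0-4 ALLOC][5-23 FREE]
Op 5: b = realloc(b, 10) -> b = 0; heap: [0-9 ALLOC][10-23 FREE]
Op 6: c = malloc(1) -> c = 10; heap: [0-9 ALLOC][10-10 ALLOC][11-23 FREE]
malloc(6): first-fit scan over [0-9 ALLOC][10-10 ALLOC][11-23 FREE] -> 11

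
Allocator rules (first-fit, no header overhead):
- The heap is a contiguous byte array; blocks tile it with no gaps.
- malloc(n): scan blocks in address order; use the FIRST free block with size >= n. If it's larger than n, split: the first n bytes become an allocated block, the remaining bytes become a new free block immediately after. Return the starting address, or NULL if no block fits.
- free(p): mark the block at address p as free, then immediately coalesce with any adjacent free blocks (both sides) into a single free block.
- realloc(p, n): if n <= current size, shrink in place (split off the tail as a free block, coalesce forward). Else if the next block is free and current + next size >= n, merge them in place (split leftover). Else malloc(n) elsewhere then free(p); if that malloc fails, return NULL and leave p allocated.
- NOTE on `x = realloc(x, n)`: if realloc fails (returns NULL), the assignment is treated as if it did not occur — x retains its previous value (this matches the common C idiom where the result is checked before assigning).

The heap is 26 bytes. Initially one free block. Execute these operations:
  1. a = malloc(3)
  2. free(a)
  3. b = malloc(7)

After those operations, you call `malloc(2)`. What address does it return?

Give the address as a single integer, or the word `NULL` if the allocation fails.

Answer: 7

Derivation:
Op 1: a = malloc(3) -> a = 0; heap: [0-2 ALLOC][3-25 FREE]
Op 2: free(a) -> (freed a); heap: [0-25 FREE]
Op 3: b = malloc(7) -> b = 0; heap: [0-6 ALLOC][7-25 FREE]
malloc(2): first-fit scan over [0-6 ALLOC][7-25 FREE] -> 7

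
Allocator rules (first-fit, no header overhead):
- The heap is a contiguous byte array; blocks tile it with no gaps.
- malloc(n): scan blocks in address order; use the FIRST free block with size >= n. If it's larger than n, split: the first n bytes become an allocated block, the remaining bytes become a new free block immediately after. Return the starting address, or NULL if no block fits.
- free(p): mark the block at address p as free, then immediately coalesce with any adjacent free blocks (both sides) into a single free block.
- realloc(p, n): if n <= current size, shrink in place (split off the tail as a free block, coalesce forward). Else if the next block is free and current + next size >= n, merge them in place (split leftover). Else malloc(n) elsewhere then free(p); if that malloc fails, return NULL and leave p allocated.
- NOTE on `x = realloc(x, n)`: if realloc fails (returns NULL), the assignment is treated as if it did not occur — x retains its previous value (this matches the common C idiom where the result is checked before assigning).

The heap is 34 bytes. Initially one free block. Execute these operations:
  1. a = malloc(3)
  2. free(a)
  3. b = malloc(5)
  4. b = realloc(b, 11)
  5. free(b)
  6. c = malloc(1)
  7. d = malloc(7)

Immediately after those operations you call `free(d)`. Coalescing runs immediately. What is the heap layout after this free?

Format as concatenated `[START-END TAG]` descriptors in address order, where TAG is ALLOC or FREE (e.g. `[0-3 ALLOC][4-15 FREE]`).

Answer: [0-0 ALLOC][1-33 FREE]

Derivation:
Op 1: a = malloc(3) -> a = 0; heap: [0-2 ALLOC][3-33 FREE]
Op 2: free(a) -> (freed a); heap: [0-33 FREE]
Op 3: b = malloc(5) -> b = 0; heap: [0-4 ALLOC][5-33 FREE]
Op 4: b = realloc(b, 11) -> b = 0; heap: [0-10 ALLOC][11-33 FREE]
Op 5: free(b) -> (freed b); heap: [0-33 FREE]
Op 6: c = malloc(1) -> c = 0; heap: [0-0 ALLOC][1-33 FREE]
Op 7: d = malloc(7) -> d = 1; heap: [0-0 ALLOC][1-7 ALLOC][8-33 FREE]
free(d): d = 1 -> block [1-7 ALLOC]; mark free, coalesce with adjacent free neighbors -> [0-0 ALLOC][1-33 FREE]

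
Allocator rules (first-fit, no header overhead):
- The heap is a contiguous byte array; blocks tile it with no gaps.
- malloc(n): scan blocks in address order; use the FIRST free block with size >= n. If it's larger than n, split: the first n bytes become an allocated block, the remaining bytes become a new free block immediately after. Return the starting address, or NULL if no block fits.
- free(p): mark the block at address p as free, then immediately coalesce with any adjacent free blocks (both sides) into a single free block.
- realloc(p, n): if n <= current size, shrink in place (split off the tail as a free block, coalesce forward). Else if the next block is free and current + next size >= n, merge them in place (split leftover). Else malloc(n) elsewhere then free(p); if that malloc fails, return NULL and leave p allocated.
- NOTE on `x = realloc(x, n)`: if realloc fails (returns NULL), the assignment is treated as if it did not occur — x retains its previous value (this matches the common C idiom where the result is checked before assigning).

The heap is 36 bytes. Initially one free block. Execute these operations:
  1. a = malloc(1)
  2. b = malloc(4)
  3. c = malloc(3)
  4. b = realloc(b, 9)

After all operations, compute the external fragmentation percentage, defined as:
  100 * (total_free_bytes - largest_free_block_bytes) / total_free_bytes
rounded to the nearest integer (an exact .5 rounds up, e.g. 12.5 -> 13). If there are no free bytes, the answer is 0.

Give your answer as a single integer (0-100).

Op 1: a = malloc(1) -> a = 0; heap: [0-0 ALLOC][1-35 FREE]
Op 2: b = malloc(4) -> b = 1; heap: [0-0 ALLOC][1-4 ALLOC][5-35 FREE]
Op 3: c = malloc(3) -> c = 5; heap: [0-0 ALLOC][1-4 ALLOC][5-7 ALLOC][8-35 FREE]
Op 4: b = realloc(b, 9) -> b = 8; heap: [0-0 ALLOC][1-4 FREE][5-7 ALLOC][8-16 ALLOC][17-35 FREE]
Free blocks: [4 19] total_free=23 largest=19 -> 100*(23-19)/23 = 400/23 ≈ 17.391 -> rounds to 17

Answer: 17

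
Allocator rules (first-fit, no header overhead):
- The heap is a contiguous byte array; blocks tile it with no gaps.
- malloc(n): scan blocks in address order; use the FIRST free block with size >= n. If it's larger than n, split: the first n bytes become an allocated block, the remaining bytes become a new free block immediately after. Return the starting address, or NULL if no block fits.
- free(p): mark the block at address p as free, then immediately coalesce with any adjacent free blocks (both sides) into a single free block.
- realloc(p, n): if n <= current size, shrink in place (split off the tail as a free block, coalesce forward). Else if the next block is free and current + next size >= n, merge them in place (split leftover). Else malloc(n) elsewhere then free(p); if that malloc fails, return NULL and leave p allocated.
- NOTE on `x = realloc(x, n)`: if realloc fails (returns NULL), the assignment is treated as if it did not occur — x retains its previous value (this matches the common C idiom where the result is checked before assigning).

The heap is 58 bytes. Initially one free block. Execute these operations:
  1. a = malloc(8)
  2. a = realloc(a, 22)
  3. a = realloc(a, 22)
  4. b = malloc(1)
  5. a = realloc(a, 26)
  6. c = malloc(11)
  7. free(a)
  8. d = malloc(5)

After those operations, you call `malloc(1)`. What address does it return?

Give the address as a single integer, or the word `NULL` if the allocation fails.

Op 1: a = malloc(8) -> a = 0; heap: [0-7 ALLOC][8-57 FREE]
Op 2: a = realloc(a, 22) -> a = 0; heap: [0-21 ALLOC][22-57 FREE]
Op 3: a = realloc(a, 22) -> a = 0; heap: [0-21 ALLOC][22-57 FREE]
Op 4: b = malloc(1) -> b = 22; heap: [0-21 ALLOC][22-22 ALLOC][23-57 FREE]
Op 5: a = realloc(a, 26) -> a = 23; heap: [0-21 FREE][22-22 ALLOC][23-48 ALLOC][49-57 FREE]
Op 6: c = malloc(11) -> c = 0; heap: [0-10 ALLOC][11-21 FREE][22-22 ALLOC][23-48 ALLOC][49-57 FREE]
Op 7: free(a) -> (freed a); heap: [0-10 ALLOC][11-21 FREE][22-22 ALLOC][23-57 FREE]
Op 8: d = malloc(5) -> d = 11; heap: [0-10 ALLOC][11-15 ALLOC][16-21 FREE][22-22 ALLOC][23-57 FREE]
malloc(1): first-fit scan over [0-10 ALLOC][11-15 ALLOC][16-21 FREE][22-22 ALLOC][23-57 FREE] -> 16

Answer: 16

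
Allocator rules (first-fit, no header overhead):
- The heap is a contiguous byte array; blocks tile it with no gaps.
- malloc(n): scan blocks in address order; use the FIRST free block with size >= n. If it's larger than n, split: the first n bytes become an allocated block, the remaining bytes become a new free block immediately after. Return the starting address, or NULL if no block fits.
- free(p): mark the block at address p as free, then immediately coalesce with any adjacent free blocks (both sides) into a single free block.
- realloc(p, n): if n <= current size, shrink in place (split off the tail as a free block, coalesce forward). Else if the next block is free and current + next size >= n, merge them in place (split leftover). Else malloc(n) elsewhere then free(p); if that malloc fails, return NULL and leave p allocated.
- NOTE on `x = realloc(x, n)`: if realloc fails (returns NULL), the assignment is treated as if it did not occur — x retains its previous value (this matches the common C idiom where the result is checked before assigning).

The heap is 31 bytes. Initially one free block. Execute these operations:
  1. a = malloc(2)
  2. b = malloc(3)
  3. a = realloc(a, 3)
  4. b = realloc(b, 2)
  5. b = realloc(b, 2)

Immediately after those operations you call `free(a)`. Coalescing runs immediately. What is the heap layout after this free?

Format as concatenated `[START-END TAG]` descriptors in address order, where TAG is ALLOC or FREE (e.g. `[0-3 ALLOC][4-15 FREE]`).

Answer: [0-1 FREE][2-3 ALLOC][4-30 FREE]

Derivation:
Op 1: a = malloc(2) -> a = 0; heap: [0-1 ALLOC][2-30 FREE]
Op 2: b = malloc(3) -> b = 2; heap: [0-1 ALLOC][2-4 ALLOC][5-30 FREE]
Op 3: a = realloc(a, 3) -> a = 5; heap: [0-1 FREE][2-4 ALLOC][5-7 ALLOC][8-30 FREE]
Op 4: b = realloc(b, 2) -> b = 2; heap: [0-1 FREE][2-3 ALLOC][4-4 FREE][5-7 ALLOC][8-30 FREE]
Op 5: b = realloc(b, 2) -> b = 2; heap: [0-1 FREE][2-3 ALLOC][4-4 FREE][5-7 ALLOC][8-30 FREE]
free(a): a = 5 -> block [5-7 ALLOC]; mark free, coalesce with adjacent free neighbors -> [0-1 FREE][2-3 ALLOC][4-30 FREE]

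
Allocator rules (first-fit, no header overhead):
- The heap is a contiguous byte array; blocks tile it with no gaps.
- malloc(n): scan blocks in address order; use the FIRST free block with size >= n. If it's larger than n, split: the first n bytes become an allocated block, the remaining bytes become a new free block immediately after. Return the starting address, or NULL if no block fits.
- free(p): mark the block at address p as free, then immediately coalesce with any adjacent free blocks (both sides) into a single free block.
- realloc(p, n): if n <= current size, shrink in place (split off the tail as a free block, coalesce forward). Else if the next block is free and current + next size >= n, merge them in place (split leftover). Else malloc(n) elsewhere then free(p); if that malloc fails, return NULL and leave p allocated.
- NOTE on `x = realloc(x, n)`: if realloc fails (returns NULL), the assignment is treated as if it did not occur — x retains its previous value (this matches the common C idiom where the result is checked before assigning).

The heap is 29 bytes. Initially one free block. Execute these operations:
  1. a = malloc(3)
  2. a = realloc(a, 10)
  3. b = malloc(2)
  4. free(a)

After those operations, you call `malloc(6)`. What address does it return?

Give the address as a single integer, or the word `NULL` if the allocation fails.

Answer: 0

Derivation:
Op 1: a = malloc(3) -> a = 0; heap: [0-2 ALLOC][3-28 FREE]
Op 2: a = realloc(a, 10) -> a = 0; heap: [0-9 ALLOC][10-28 FREE]
Op 3: b = malloc(2) -> b = 10; heap: [0-9 ALLOC][10-11 ALLOC][12-28 FREE]
Op 4: free(a) -> (freed a); heap: [0-9 FREE][10-11 ALLOC][12-28 FREE]
malloc(6): first-fit scan over [0-9 FREE][10-11 ALLOC][12-28 FREE] -> 0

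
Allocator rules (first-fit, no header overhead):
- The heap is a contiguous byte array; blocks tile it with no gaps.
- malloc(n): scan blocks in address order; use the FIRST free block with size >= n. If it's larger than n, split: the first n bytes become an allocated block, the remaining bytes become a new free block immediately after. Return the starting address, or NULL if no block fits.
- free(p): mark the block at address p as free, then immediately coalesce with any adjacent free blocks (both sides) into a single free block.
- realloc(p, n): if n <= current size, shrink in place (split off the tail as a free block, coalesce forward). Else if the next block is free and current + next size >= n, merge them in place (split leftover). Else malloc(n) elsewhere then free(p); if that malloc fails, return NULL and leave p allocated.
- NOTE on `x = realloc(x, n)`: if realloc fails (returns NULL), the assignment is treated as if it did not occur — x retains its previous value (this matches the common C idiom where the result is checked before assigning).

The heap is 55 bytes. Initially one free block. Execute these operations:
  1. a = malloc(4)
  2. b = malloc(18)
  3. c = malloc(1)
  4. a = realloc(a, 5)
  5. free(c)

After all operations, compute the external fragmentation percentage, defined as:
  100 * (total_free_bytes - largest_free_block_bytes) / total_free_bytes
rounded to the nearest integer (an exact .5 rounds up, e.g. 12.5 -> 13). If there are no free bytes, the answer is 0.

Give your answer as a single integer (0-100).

Op 1: a = malloc(4) -> a = 0; heap: [0-3 ALLOC][4-54 FREE]
Op 2: b = malloc(18) -> b = 4; heap: [0-3 ALLOC][4-21 ALLOC][22-54 FREE]
Op 3: c = malloc(1) -> c = 22; heap: [0-3 ALLOC][4-21 ALLOC][22-22 ALLOC][23-54 FREE]
Op 4: a = realloc(a, 5) -> a = 23; heap: [0-3 FREE][4-21 ALLOC][22-22 ALLOC][23-27 ALLOC][28-54 FREE]
Op 5: free(c) -> (freed c); heap: [0-3 FREE][4-21 ALLOC][22-22 FREE][23-27 ALLOC][28-54 FREE]
Free blocks: [4 1 27] total_free=32 largest=27 -> 100*(32-27)/32 = 500/32 = 15.625 -> rounds to 16

Answer: 16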